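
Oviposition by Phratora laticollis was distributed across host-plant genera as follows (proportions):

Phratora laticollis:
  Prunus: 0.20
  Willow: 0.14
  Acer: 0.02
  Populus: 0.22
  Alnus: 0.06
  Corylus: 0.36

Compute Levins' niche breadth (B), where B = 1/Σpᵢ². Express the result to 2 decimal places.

Σpᵢ² = 0.20² + 0.14² + 0.02² + 0.22² + 0.06² + 0.36² = 0.0400 + 0.0196 + 0.0004 + 0.0484 + 0.0036 + 0.1296 = 0.2416
B = 1 / 0.2416 = 4.1391

4.14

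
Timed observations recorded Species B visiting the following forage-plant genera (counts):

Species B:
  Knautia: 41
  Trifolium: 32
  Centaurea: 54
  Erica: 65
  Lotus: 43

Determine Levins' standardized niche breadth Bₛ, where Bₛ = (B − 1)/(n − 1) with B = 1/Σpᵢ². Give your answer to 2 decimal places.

Proportions for Species B (n=235): 41/235=0.1745, 32/235=0.1362, 54/235=0.2298, 65/235=0.2766, 43/235=0.1830
Σpᵢ² = 0.1745² + 0.1362² + 0.2298² + 0.2766² + 0.1830² = 0.030450 + 0.018550 + 0.052808 + 0.076508 + 0.033489 = 0.211805
B = 1 / 0.211805 = 4.7213
Bₛ = (B − 1)/(n − 1) = (4.7213 − 1)/(5 − 1) = 3.7213/4 = 0.9303

0.93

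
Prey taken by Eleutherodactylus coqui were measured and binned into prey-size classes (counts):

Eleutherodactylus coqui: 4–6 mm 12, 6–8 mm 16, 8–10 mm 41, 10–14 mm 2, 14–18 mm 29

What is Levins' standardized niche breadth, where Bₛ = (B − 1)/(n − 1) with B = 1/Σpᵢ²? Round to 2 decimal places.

0.60

Proportions for Eleutherodactylus coqui (n=100): 12/100=0.1200, 16/100=0.1600, 41/100=0.4100, 2/100=0.0200, 29/100=0.2900
Σpᵢ² = 0.1200² + 0.1600² + 0.4100² + 0.0200² + 0.2900² = 0.014400 + 0.025600 + 0.168100 + 0.000400 + 0.084100 = 0.292600
B = 1 / 0.292600 = 3.4176
Bₛ = (B − 1)/(n − 1) = (3.4176 − 1)/(5 − 1) = 2.4176/4 = 0.6044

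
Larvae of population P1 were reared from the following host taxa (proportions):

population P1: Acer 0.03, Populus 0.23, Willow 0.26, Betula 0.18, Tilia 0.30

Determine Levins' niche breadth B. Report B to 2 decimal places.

Σpᵢ² = 0.03² + 0.23² + 0.26² + 0.18² + 0.30² = 0.0009 + 0.0529 + 0.0676 + 0.0324 + 0.0900 = 0.2438
B = 1 / 0.2438 = 4.1017

4.10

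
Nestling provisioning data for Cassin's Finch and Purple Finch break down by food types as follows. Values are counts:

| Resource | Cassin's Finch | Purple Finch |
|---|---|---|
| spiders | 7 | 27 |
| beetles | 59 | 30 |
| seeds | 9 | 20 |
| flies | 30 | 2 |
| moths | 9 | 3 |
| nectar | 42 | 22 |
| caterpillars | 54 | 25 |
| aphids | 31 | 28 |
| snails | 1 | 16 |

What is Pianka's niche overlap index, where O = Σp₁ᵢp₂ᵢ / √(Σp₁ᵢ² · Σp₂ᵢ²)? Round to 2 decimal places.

0.82

Proportions for Cassin's Finch (n=242): 7/242=0.0289, 59/242=0.2438, 9/242=0.0372, 30/242=0.1240, 9/242=0.0372, 42/242=0.1736, 54/242=0.2231, 31/242=0.1281, 1/242=0.0041
Proportions for Purple Finch (n=173): 27/173=0.1561, 30/173=0.1734, 20/173=0.1156, 2/173=0.0116, 3/173=0.0173, 22/173=0.1272, 25/173=0.1445, 28/173=0.1618, 16/173=0.0925
Σ p₁ᵢp₂ᵢ = 0.004511 + 0.042275 + 0.004300 + 0.001438 + 0.000644 + 0.022082 + 0.032238 + 0.020727 + 0.000379 = 0.128594
Σp_1ᵢ² = 0.0289² + 0.2438² + 0.0372² + 0.1240² + 0.0372² + 0.1736² + 0.2231² + 0.1281² + 0.0041² = 0.000835 + 0.059438 + 0.001384 + 0.015376 + 0.001384 + 0.030137 + 0.049774 + 0.016410 + 0.000017 = 0.174755
Σp_2ᵢ² = 0.1561² + 0.1734² + 0.1156² + 0.0116² + 0.0173² + 0.1272² + 0.1445² + 0.1618² + 0.0925² = 0.024367 + 0.030068 + 0.013363 + 0.000135 + 0.000299 + 0.016180 + 0.020880 + 0.026179 + 0.008556 = 0.140027
O = 0.128594 / √(0.174755 × 0.140027) = 0.128594 / 0.1564302 = 0.8221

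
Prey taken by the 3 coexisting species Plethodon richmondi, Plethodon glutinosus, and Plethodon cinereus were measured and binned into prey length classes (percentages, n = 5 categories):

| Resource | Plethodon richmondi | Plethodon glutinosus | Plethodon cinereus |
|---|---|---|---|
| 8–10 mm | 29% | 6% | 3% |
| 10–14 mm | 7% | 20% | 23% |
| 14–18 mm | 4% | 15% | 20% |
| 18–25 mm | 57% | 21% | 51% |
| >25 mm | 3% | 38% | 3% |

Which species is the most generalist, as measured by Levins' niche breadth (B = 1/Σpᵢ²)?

Convert percentages to proportions (divide by 100).
Σp_richᵢ² = 0.29² + 0.07² + 0.04² + 0.57² + 0.03² = 0.0841 + 0.0049 + 0.0016 + 0.3249 + 0.0009 = 0.4164
B_rich = 1 / 0.4164 = 2.4015
Σp_glutᵢ² = 0.06² + 0.20² + 0.15² + 0.21² + 0.38² = 0.0036 + 0.0400 + 0.0225 + 0.0441 + 0.1444 = 0.2546
B_glut = 1 / 0.2546 = 3.9277
Σp_cineᵢ² = 0.03² + 0.23² + 0.20² + 0.51² + 0.03² = 0.0009 + 0.0529 + 0.0400 + 0.2601 + 0.0009 = 0.3548
B_cine = 1 / 0.3548 = 2.8185
Highest B → broadest niche (most generalist): Plethodon glutinosus (B = 3.93).

Plethodon glutinosus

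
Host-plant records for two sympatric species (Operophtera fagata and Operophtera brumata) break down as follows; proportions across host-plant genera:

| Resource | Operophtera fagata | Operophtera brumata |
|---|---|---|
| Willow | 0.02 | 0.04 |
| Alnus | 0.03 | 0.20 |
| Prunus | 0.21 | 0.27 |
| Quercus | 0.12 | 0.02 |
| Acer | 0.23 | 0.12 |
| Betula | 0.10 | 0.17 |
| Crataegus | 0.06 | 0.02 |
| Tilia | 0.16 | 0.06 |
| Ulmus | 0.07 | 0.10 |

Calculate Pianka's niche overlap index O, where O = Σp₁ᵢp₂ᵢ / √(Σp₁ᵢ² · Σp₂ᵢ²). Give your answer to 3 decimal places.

0.781

Σ p₁ᵢp₂ᵢ = 0.0008 + 0.0060 + 0.0567 + 0.0024 + 0.0276 + 0.0170 + 0.0012 + 0.0096 + 0.0070 = 0.1283
Σp_1ᵢ² = 0.02² + 0.03² + 0.21² + 0.12² + 0.23² + 0.10² + 0.06² + 0.16² + 0.07² = 0.0004 + 0.0009 + 0.0441 + 0.0144 + 0.0529 + 0.0100 + 0.0036 + 0.0256 + 0.0049 = 0.1568
Σp_2ᵢ² = 0.04² + 0.20² + 0.27² + 0.02² + 0.12² + 0.17² + 0.02² + 0.06² + 0.10² = 0.0016 + 0.0400 + 0.0729 + 0.0004 + 0.0144 + 0.0289 + 0.0004 + 0.0036 + 0.0100 = 0.1722
O = 0.1283 / √(0.1568 × 0.1722) = 0.1283 / 0.164320 = 0.78079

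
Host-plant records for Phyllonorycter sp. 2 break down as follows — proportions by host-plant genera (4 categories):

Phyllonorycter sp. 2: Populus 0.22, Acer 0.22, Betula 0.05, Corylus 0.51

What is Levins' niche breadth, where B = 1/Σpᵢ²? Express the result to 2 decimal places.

Σpᵢ² = 0.22² + 0.22² + 0.05² + 0.51² = 0.0484 + 0.0484 + 0.0025 + 0.2601 = 0.3594
B = 1 / 0.3594 = 2.7824

2.78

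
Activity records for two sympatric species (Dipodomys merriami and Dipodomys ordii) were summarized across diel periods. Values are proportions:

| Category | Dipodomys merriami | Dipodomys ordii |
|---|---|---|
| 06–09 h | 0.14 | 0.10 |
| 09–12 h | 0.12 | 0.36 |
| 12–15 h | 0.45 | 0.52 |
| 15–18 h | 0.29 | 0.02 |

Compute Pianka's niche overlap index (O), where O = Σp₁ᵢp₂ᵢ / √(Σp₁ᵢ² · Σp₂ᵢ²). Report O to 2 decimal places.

Σ p₁ᵢp₂ᵢ = 0.0140 + 0.0432 + 0.2340 + 0.0058 = 0.2970
Σp_1ᵢ² = 0.14² + 0.12² + 0.45² + 0.29² = 0.0196 + 0.0144 + 0.2025 + 0.0841 = 0.3206
Σp_2ᵢ² = 0.10² + 0.36² + 0.52² + 0.02² = 0.0100 + 0.1296 + 0.2704 + 0.0004 = 0.4104
O = 0.2970 / √(0.3206 × 0.4104) = 0.2970 / 0.36273 = 0.8188

0.82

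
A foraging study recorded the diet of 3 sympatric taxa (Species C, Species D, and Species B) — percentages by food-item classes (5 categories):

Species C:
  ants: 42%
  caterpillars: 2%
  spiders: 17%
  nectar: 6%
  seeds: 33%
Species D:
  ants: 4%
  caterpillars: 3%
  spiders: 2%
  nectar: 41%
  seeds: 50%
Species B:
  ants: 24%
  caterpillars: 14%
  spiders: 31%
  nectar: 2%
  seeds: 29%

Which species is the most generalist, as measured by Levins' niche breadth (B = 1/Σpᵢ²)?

Species B

Convert percentages to proportions (divide by 100).
Σp_Cᵢ² = 0.42² + 0.02² + 0.17² + 0.06² + 0.33² = 0.1764 + 0.0004 + 0.0289 + 0.0036 + 0.1089 = 0.3182
B_C = 1 / 0.3182 = 3.1427
Σp_Dᵢ² = 0.04² + 0.03² + 0.02² + 0.41² + 0.50² = 0.0016 + 0.0009 + 0.0004 + 0.1681 + 0.2500 = 0.4210
B_D = 1 / 0.4210 = 2.3753
Σp_Bᵢ² = 0.24² + 0.14² + 0.31² + 0.02² + 0.29² = 0.0576 + 0.0196 + 0.0961 + 0.0004 + 0.0841 = 0.2578
B_B = 1 / 0.2578 = 3.8790
Highest B → broadest niche (most generalist): Species B (B = 3.88).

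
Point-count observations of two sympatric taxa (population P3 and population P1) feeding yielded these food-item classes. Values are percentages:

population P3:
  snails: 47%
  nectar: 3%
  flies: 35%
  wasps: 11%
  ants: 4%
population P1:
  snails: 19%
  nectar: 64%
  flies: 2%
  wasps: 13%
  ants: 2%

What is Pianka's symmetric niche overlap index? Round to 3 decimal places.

Convert percentages to proportions (divide by 100).
Σ p₁ᵢp₂ᵢ = 0.0893 + 0.0192 + 0.0070 + 0.0143 + 0.0008 = 0.1306
Σp_1ᵢ² = 0.47² + 0.03² + 0.35² + 0.11² + 0.04² = 0.2209 + 0.0009 + 0.1225 + 0.0121 + 0.0016 = 0.3580
Σp_2ᵢ² = 0.19² + 0.64² + 0.02² + 0.13² + 0.02² = 0.0361 + 0.4096 + 0.0004 + 0.0169 + 0.0004 = 0.4634
O = 0.1306 / √(0.3580 × 0.4634) = 0.1306 / 0.407305 = 0.32064

0.321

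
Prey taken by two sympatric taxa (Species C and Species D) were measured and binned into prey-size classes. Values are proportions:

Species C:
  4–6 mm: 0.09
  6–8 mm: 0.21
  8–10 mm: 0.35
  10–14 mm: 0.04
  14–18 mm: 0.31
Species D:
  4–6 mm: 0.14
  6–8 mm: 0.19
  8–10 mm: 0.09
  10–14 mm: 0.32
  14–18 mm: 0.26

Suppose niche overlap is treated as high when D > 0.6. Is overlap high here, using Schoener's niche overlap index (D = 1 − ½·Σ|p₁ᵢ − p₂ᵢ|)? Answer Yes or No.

Yes

Σ|p₁ᵢ − p₂ᵢ| = 0.05 + 0.02 + 0.26 + 0.28 + 0.05 = 0.66
D = 1 − ½ × 0.66 = 1 − 0.330 = 0.6700
D = 0.6700 > 0.6 → Yes.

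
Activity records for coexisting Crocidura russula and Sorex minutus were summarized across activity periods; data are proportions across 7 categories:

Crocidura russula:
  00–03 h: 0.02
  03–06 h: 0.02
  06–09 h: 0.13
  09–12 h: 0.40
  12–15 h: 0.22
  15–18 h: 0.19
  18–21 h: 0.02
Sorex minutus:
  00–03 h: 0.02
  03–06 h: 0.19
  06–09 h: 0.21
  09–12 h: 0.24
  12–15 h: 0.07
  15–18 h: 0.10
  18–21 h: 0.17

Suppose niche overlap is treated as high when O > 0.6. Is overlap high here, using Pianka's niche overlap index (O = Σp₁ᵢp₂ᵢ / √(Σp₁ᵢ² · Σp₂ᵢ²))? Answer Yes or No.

Σ p₁ᵢp₂ᵢ = 0.0004 + 0.0038 + 0.0273 + 0.0960 + 0.0154 + 0.0190 + 0.0034 = 0.1653
Σp_1ᵢ² = 0.02² + 0.02² + 0.13² + 0.40² + 0.22² + 0.19² + 0.02² = 0.0004 + 0.0004 + 0.0169 + 0.1600 + 0.0484 + 0.0361 + 0.0004 = 0.2626
Σp_2ᵢ² = 0.02² + 0.19² + 0.21² + 0.24² + 0.07² + 0.10² + 0.17² = 0.0004 + 0.0361 + 0.0441 + 0.0576 + 0.0049 + 0.0100 + 0.0289 = 0.1820
O = 0.1653 / √(0.2626 × 0.1820) = 0.1653 / 0.21862 = 0.7561
O = 0.7561 > 0.6 → Yes.

Yes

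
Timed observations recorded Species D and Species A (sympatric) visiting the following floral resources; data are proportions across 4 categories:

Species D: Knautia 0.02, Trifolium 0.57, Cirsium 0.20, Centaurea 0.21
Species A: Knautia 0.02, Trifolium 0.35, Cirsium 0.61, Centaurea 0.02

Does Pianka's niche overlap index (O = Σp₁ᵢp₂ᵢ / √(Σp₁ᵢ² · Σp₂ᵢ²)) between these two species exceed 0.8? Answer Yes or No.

Σ p₁ᵢp₂ᵢ = 0.0004 + 0.1995 + 0.1220 + 0.0042 = 0.3261
Σp_1ᵢ² = 0.02² + 0.57² + 0.20² + 0.21² = 0.0004 + 0.3249 + 0.0400 + 0.0441 = 0.4094
Σp_2ᵢ² = 0.02² + 0.35² + 0.61² + 0.02² = 0.0004 + 0.1225 + 0.3721 + 0.0004 = 0.4954
O = 0.3261 / √(0.4094 × 0.4954) = 0.3261 / 0.45035 = 0.7241
O = 0.7241 < 0.8 → No.

No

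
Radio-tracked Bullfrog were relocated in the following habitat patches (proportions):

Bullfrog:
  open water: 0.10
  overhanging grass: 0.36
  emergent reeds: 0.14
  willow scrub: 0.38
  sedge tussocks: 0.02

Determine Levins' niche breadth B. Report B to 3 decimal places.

Σpᵢ² = 0.10² + 0.36² + 0.14² + 0.38² + 0.02² = 0.0100 + 0.1296 + 0.0196 + 0.1444 + 0.0004 = 0.3040
B = 1 / 0.3040 = 3.28947

3.289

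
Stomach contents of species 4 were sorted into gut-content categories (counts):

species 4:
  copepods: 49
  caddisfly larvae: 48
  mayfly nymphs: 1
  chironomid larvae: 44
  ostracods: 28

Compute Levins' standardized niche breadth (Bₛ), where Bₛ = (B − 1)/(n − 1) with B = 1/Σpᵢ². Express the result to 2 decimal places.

0.72

Proportions for species 4 (n=170): 49/170=0.2882, 48/170=0.2824, 1/170=0.0059, 44/170=0.2588, 28/170=0.1647
Σpᵢ² = 0.2882² + 0.2824² + 0.0059² + 0.2588² + 0.1647² = 0.083059 + 0.079750 + 0.000035 + 0.066977 + 0.027126 = 0.256947
B = 1 / 0.256947 = 3.8919
Bₛ = (B − 1)/(n − 1) = (3.8919 − 1)/(5 − 1) = 2.8919/4 = 0.7230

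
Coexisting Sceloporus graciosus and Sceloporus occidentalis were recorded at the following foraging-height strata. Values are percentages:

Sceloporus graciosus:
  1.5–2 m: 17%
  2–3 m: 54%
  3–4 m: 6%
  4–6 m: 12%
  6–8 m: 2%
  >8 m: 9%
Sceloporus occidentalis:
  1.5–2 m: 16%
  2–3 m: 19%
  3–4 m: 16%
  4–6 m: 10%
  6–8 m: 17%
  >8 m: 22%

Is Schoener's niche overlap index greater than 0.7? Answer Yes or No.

No

Convert percentages to proportions (divide by 100).
Σ|p₁ᵢ − p₂ᵢ| = 0.01 + 0.35 + 0.10 + 0.02 + 0.15 + 0.13 = 0.76
D = 1 − ½ × 0.76 = 1 − 0.380 = 0.6200
D = 0.6200 < 0.7 → No.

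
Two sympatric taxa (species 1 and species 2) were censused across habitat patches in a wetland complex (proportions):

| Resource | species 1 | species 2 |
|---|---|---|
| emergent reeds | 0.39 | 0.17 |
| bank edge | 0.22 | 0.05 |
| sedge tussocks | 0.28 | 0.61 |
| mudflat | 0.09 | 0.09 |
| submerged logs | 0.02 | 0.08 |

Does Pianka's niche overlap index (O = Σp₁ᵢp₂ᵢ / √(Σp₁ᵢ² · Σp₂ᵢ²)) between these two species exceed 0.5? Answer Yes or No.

Yes

Σ p₁ᵢp₂ᵢ = 0.0663 + 0.0110 + 0.1708 + 0.0081 + 0.0016 = 0.2578
Σp_1ᵢ² = 0.39² + 0.22² + 0.28² + 0.09² + 0.02² = 0.1521 + 0.0484 + 0.0784 + 0.0081 + 0.0004 = 0.2874
Σp_2ᵢ² = 0.17² + 0.05² + 0.61² + 0.09² + 0.08² = 0.0289 + 0.0025 + 0.3721 + 0.0081 + 0.0064 = 0.4180
O = 0.2578 / √(0.2874 × 0.4180) = 0.2578 / 0.34660 = 0.7438
O = 0.7438 > 0.5 → Yes.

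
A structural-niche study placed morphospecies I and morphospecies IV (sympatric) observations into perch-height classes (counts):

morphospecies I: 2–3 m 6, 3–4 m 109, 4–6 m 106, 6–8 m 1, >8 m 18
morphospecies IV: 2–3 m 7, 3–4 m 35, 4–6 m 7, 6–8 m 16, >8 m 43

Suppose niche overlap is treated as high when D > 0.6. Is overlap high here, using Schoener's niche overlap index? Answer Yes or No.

Proportions for morphospecies I (n=240): 6/240=0.0250, 109/240=0.4542, 106/240=0.4417, 1/240=0.0042, 18/240=0.0750
Proportions for morphospecies IV (n=108): 7/108=0.0648, 35/108=0.3241, 7/108=0.0648, 16/108=0.1481, 43/108=0.3981
Σ|p₁ᵢ − p₂ᵢ| = 0.0398 + 0.1301 + 0.3769 + 0.1439 + 0.3231 = 1.0138
D = 1 − ½ × 1.0138 = 1 − 0.50690 = 0.49310
D = 0.49310 < 0.6 → No.

No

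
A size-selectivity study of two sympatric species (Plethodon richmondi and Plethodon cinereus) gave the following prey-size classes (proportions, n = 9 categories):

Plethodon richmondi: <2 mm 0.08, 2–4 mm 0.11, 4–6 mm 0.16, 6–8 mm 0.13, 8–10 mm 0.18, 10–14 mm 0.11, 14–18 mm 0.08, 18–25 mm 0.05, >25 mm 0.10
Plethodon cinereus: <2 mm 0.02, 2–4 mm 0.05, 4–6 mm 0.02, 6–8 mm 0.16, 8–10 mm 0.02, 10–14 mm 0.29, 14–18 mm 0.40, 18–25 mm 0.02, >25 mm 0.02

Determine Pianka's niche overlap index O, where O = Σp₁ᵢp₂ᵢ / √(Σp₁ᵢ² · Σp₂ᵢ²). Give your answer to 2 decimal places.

Σ p₁ᵢp₂ᵢ = 0.0016 + 0.0055 + 0.0032 + 0.0208 + 0.0036 + 0.0319 + 0.0320 + 0.0010 + 0.0020 = 0.1016
Σp_1ᵢ² = 0.08² + 0.11² + 0.16² + 0.13² + 0.18² + 0.11² + 0.08² + 0.05² + 0.10² = 0.0064 + 0.0121 + 0.0256 + 0.0169 + 0.0324 + 0.0121 + 0.0064 + 0.0025 + 0.0100 = 0.1244
Σp_2ᵢ² = 0.02² + 0.05² + 0.02² + 0.16² + 0.02² + 0.29² + 0.40² + 0.02² + 0.02² = 0.0004 + 0.0025 + 0.0004 + 0.0256 + 0.0004 + 0.0841 + 0.1600 + 0.0004 + 0.0004 = 0.2742
O = 0.1016 / √(0.1244 × 0.2742) = 0.1016 / 0.18469 = 0.5501

0.55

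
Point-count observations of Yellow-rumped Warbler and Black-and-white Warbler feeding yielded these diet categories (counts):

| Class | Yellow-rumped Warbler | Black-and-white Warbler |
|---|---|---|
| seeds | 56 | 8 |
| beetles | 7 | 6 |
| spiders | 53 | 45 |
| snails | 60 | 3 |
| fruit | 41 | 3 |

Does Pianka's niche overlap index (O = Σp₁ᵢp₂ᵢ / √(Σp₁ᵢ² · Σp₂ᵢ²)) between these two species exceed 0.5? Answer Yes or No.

Proportions for Yellow-rumped Warbler (n=217): 56/217=0.2581, 7/217=0.0323, 53/217=0.2442, 60/217=0.2765, 41/217=0.1889
Proportions for Black-and-white Warbler (n=65): 8/65=0.1231, 6/65=0.0923, 45/65=0.6923, 3/65=0.0462, 3/65=0.0462
Σ p₁ᵢp₂ᵢ = 0.031772 + 0.002981 + 0.169060 + 0.012774 + 0.008727 = 0.225314
Σp_1ᵢ² = 0.2581² + 0.0323² + 0.2442² + 0.2765² + 0.1889² = 0.066616 + 0.001043 + 0.059634 + 0.076452 + 0.035683 = 0.239428
Σp_2ᵢ² = 0.1231² + 0.0923² + 0.6923² + 0.0462² + 0.0462² = 0.015154 + 0.008519 + 0.479279 + 0.002134 + 0.002134 = 0.507220
O = 0.225314 / √(0.239428 × 0.507220) = 0.225314 / 0.3484863 = 0.6466
O = 0.6466 > 0.5 → Yes.

Yes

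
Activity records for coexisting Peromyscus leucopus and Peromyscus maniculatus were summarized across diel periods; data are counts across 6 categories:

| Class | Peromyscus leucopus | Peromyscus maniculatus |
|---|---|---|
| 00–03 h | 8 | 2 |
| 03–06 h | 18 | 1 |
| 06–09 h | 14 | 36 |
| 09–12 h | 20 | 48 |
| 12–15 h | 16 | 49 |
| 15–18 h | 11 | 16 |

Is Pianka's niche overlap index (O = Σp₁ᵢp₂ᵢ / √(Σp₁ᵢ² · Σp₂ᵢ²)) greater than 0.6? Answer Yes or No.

Proportions for Peromyscus leucopus (n=87): 8/87=0.0920, 18/87=0.2069, 14/87=0.1609, 20/87=0.2299, 16/87=0.1839, 11/87=0.1264
Proportions for Peromyscus maniculatus (n=152): 2/152=0.0132, 1/152=0.0066, 36/152=0.2368, 48/152=0.3158, 49/152=0.3224, 16/152=0.1053
Σ p₁ᵢp₂ᵢ = 0.001214 + 0.001366 + 0.038101 + 0.072602 + 0.059289 + 0.013310 = 0.185882
Σp_1ᵢ² = 0.0920² + 0.2069² + 0.1609² + 0.2299² + 0.1839² + 0.1264² = 0.008464 + 0.042808 + 0.025889 + 0.052854 + 0.033819 + 0.015977 = 0.179811
Σp_2ᵢ² = 0.0132² + 0.0066² + 0.2368² + 0.3158² + 0.3224² + 0.1053² = 0.000174 + 0.000044 + 0.056074 + 0.099730 + 0.103942 + 0.011088 = 0.271052
O = 0.185882 / √(0.179811 × 0.271052) = 0.185882 / 0.2207671 = 0.8420
O = 0.8420 > 0.6 → Yes.

Yes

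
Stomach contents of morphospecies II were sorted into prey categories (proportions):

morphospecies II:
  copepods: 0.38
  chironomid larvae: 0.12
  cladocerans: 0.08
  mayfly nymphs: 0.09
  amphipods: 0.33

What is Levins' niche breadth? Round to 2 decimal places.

3.54

Σpᵢ² = 0.38² + 0.12² + 0.08² + 0.09² + 0.33² = 0.1444 + 0.0144 + 0.0064 + 0.0081 + 0.1089 = 0.2822
B = 1 / 0.2822 = 3.5436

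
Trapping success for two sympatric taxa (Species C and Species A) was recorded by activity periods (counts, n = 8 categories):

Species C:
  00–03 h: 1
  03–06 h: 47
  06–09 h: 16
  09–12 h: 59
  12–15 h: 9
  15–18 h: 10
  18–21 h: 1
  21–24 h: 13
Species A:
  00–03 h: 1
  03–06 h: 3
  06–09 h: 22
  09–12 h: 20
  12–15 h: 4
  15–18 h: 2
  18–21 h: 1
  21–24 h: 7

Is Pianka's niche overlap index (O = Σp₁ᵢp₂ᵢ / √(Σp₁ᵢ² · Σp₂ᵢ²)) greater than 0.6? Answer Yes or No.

Yes

Proportions for Species C (n=156): 1/156=0.0064, 47/156=0.3013, 16/156=0.1026, 59/156=0.3782, 9/156=0.0577, 10/156=0.0641, 1/156=0.0064, 13/156=0.0833
Proportions for Species A (n=60): 1/60=0.0167, 3/60=0.0500, 22/60=0.3667, 20/60=0.3333, 4/60=0.0667, 2/60=0.0333, 1/60=0.0167, 7/60=0.1167
Σ p₁ᵢp₂ᵢ = 0.000107 + 0.015065 + 0.037623 + 0.126054 + 0.003849 + 0.002135 + 0.000107 + 0.009721 = 0.194661
Σp_1ᵢ² = 0.0064² + 0.3013² + 0.1026² + 0.3782² + 0.0577² + 0.0641² + 0.0064² + 0.0833² = 0.000041 + 0.090782 + 0.010527 + 0.143035 + 0.003329 + 0.004109 + 0.000041 + 0.006939 = 0.258803
Σp_2ᵢ² = 0.0167² + 0.0500² + 0.3667² + 0.3333² + 0.0667² + 0.0333² + 0.0167² + 0.1167² = 0.000279 + 0.002500 + 0.134469 + 0.111089 + 0.004449 + 0.001109 + 0.000279 + 0.013619 = 0.267793
O = 0.194661 / √(0.258803 × 0.267793) = 0.194661 / 0.2632596 = 0.7394
O = 0.7394 > 0.6 → Yes.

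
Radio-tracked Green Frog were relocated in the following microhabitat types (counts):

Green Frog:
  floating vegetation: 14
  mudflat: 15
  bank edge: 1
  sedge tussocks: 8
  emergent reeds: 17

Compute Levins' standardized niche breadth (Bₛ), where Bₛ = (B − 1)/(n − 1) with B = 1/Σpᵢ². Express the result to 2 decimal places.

Proportions for Green Frog (n=55): 14/55=0.2545, 15/55=0.2727, 1/55=0.0182, 8/55=0.1455, 17/55=0.3091
Σpᵢ² = 0.2545² + 0.2727² + 0.0182² + 0.1455² + 0.3091² = 0.064770 + 0.074365 + 0.000331 + 0.021170 + 0.095543 = 0.256179
B = 1 / 0.256179 = 3.9035
Bₛ = (B − 1)/(n − 1) = (3.9035 − 1)/(5 − 1) = 2.9035/4 = 0.7259

0.73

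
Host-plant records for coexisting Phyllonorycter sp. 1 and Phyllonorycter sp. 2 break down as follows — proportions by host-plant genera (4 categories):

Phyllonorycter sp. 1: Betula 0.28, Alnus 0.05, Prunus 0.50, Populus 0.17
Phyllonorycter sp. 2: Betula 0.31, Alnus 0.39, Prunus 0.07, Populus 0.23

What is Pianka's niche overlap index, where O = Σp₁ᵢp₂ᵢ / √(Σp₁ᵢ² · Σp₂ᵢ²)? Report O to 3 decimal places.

Σ p₁ᵢp₂ᵢ = 0.0868 + 0.0195 + 0.0350 + 0.0391 = 0.1804
Σp_1ᵢ² = 0.28² + 0.05² + 0.50² + 0.17² = 0.0784 + 0.0025 + 0.2500 + 0.0289 = 0.3598
Σp_2ᵢ² = 0.31² + 0.39² + 0.07² + 0.23² = 0.0961 + 0.1521 + 0.0049 + 0.0529 = 0.3060
O = 0.1804 / √(0.3598 × 0.3060) = 0.1804 / 0.331811 = 0.54368

0.544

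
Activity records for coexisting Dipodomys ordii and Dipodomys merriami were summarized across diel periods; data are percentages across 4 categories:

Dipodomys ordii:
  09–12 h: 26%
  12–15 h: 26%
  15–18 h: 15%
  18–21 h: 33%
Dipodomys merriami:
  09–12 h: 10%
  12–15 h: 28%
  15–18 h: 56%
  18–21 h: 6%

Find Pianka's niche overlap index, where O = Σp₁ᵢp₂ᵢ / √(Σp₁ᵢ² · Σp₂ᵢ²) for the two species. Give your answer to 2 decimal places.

0.62

Convert percentages to proportions (divide by 100).
Σ p₁ᵢp₂ᵢ = 0.0260 + 0.0728 + 0.0840 + 0.0198 = 0.2026
Σp_1ᵢ² = 0.26² + 0.26² + 0.15² + 0.33² = 0.0676 + 0.0676 + 0.0225 + 0.1089 = 0.2666
Σp_2ᵢ² = 0.10² + 0.28² + 0.56² + 0.06² = 0.0100 + 0.0784 + 0.3136 + 0.0036 = 0.4056
O = 0.2026 / √(0.2666 × 0.4056) = 0.2026 / 0.32884 = 0.6161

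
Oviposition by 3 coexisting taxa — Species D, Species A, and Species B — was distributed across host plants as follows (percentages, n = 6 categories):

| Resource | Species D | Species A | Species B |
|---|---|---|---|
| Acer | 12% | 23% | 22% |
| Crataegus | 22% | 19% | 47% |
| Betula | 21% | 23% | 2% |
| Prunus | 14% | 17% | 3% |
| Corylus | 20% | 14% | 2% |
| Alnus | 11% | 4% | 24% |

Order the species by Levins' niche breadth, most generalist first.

Convert percentages to proportions (divide by 100).
Σp_Dᵢ² = 0.12² + 0.22² + 0.21² + 0.14² + 0.20² + 0.11² = 0.0144 + 0.0484 + 0.0441 + 0.0196 + 0.0400 + 0.0121 = 0.1786
B_D = 1 / 0.1786 = 5.5991
Σp_Aᵢ² = 0.23² + 0.19² + 0.23² + 0.17² + 0.14² + 0.04² = 0.0529 + 0.0361 + 0.0529 + 0.0289 + 0.0196 + 0.0016 = 0.1920
B_A = 1 / 0.1920 = 5.2083
Σp_Bᵢ² = 0.22² + 0.47² + 0.02² + 0.03² + 0.02² + 0.24² = 0.0484 + 0.2209 + 0.0004 + 0.0009 + 0.0004 + 0.0576 = 0.3286
B_B = 1 / 0.3286 = 3.0432
Ranking by B (broadest → narrowest): Species D (5.60) > Species A (5.21) > Species B (3.04)

Species D > Species A > Species B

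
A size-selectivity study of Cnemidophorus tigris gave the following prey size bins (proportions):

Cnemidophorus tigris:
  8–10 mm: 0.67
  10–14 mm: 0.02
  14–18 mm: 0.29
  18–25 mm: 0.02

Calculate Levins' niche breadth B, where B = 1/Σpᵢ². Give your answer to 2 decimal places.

1.87

Σpᵢ² = 0.67² + 0.02² + 0.29² + 0.02² = 0.4489 + 0.0004 + 0.0841 + 0.0004 = 0.5338
B = 1 / 0.5338 = 1.8734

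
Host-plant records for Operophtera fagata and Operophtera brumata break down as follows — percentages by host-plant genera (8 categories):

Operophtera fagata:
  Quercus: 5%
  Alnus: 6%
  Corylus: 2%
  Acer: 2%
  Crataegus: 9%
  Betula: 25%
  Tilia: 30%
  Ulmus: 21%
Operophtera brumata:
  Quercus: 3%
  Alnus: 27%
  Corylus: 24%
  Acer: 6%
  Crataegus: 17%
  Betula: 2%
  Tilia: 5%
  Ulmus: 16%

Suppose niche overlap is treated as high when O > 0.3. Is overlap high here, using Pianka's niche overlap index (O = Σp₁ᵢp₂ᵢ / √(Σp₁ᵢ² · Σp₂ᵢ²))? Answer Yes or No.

Yes

Convert percentages to proportions (divide by 100).
Σ p₁ᵢp₂ᵢ = 0.0015 + 0.0162 + 0.0048 + 0.0012 + 0.0153 + 0.0050 + 0.0150 + 0.0336 = 0.0926
Σp_1ᵢ² = 0.05² + 0.06² + 0.02² + 0.02² + 0.09² + 0.25² + 0.30² + 0.21² = 0.0025 + 0.0036 + 0.0004 + 0.0004 + 0.0081 + 0.0625 + 0.0900 + 0.0441 = 0.2116
Σp_2ᵢ² = 0.03² + 0.27² + 0.24² + 0.06² + 0.17² + 0.02² + 0.05² + 0.16² = 0.0009 + 0.0729 + 0.0576 + 0.0036 + 0.0289 + 0.0004 + 0.0025 + 0.0256 = 0.1924
O = 0.0926 / √(0.2116 × 0.1924) = 0.0926 / 0.20177 = 0.4589
O = 0.4589 > 0.3 → Yes.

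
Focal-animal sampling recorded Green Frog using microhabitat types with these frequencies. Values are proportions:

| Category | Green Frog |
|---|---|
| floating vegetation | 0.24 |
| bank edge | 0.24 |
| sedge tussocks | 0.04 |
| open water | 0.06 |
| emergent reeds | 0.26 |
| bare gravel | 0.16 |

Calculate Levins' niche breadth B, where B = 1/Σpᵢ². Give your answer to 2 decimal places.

Σpᵢ² = 0.24² + 0.24² + 0.04² + 0.06² + 0.26² + 0.16² = 0.0576 + 0.0576 + 0.0016 + 0.0036 + 0.0676 + 0.0256 = 0.2136
B = 1 / 0.2136 = 4.6816

4.68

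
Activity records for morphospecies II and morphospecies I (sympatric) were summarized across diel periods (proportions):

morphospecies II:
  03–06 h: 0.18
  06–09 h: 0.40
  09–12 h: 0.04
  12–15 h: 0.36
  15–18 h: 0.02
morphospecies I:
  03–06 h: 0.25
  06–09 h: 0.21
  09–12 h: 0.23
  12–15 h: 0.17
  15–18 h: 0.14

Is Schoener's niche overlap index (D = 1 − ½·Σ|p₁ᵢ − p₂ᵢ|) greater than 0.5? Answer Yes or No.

Yes

Σ|p₁ᵢ − p₂ᵢ| = 0.07 + 0.19 + 0.19 + 0.19 + 0.12 = 0.76
D = 1 − ½ × 0.76 = 1 − 0.380 = 0.6200
D = 0.6200 > 0.5 → Yes.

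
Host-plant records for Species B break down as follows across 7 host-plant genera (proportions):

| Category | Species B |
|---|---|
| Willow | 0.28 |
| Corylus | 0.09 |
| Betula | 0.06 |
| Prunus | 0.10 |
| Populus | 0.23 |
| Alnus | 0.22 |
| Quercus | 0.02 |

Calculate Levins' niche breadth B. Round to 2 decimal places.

4.96

Σpᵢ² = 0.28² + 0.09² + 0.06² + 0.10² + 0.23² + 0.22² + 0.02² = 0.0784 + 0.0081 + 0.0036 + 0.0100 + 0.0529 + 0.0484 + 0.0004 = 0.2018
B = 1 / 0.2018 = 4.9554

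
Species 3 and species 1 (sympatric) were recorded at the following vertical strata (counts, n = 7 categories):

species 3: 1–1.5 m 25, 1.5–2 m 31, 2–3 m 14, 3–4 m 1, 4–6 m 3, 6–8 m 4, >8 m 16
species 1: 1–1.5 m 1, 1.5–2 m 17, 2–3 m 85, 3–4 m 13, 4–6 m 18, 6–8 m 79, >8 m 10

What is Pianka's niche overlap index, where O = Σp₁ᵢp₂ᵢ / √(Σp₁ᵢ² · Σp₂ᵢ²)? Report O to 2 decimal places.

Proportions for species 3 (n=94): 25/94=0.2660, 31/94=0.3298, 14/94=0.1489, 1/94=0.0106, 3/94=0.0319, 4/94=0.0426, 16/94=0.1702
Proportions for species 1 (n=223): 1/223=0.0045, 17/223=0.0762, 85/223=0.3812, 13/223=0.0583, 18/223=0.0807, 79/223=0.3543, 10/223=0.0448
Σ p₁ᵢp₂ᵢ = 0.001197 + 0.025131 + 0.056761 + 0.000618 + 0.002574 + 0.015093 + 0.007625 = 0.108999
Σp_1ᵢ² = 0.2660² + 0.3298² + 0.1489² + 0.0106² + 0.0319² + 0.0426² + 0.1702² = 0.070756 + 0.108768 + 0.022171 + 0.000112 + 0.001018 + 0.001815 + 0.028968 = 0.233608
Σp_2ᵢ² = 0.0045² + 0.0762² + 0.3812² + 0.0583² + 0.0807² + 0.3543² + 0.0448² = 0.000020 + 0.005806 + 0.145313 + 0.003399 + 0.006512 + 0.125528 + 0.002007 = 0.288585
O = 0.108999 / √(0.233608 × 0.288585) = 0.108999 / 0.2596455 = 0.4198

0.42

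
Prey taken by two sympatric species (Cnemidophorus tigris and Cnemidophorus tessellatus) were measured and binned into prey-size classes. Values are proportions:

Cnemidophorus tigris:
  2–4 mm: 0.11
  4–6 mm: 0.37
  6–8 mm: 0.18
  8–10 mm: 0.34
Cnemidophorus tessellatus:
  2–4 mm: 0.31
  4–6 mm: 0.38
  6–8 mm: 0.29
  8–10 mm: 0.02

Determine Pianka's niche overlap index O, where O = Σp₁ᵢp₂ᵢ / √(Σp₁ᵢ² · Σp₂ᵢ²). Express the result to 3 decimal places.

0.752

Σ p₁ᵢp₂ᵢ = 0.0341 + 0.1406 + 0.0522 + 0.0068 = 0.2337
Σp_1ᵢ² = 0.11² + 0.37² + 0.18² + 0.34² = 0.0121 + 0.1369 + 0.0324 + 0.1156 = 0.2970
Σp_2ᵢ² = 0.31² + 0.38² + 0.29² + 0.02² = 0.0961 + 0.1444 + 0.0841 + 0.0004 = 0.3250
O = 0.2337 / √(0.2970 × 0.3250) = 0.2337 / 0.310685 = 0.75221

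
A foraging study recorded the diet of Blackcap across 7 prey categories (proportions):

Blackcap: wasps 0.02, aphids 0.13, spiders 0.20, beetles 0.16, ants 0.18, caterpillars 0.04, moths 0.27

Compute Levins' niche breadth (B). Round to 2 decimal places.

5.27

Σpᵢ² = 0.02² + 0.13² + 0.20² + 0.16² + 0.18² + 0.04² + 0.27² = 0.0004 + 0.0169 + 0.0400 + 0.0256 + 0.0324 + 0.0016 + 0.0729 = 0.1898
B = 1 / 0.1898 = 5.2687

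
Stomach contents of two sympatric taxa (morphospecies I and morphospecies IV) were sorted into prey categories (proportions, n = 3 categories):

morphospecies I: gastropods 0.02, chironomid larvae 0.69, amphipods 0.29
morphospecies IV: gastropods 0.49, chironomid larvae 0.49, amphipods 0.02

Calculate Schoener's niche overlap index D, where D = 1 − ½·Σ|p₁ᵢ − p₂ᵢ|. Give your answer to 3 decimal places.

Σ|p₁ᵢ − p₂ᵢ| = 0.47 + 0.20 + 0.27 = 0.94
D = 1 − ½ × 0.94 = 1 − 0.470 = 0.53000

0.530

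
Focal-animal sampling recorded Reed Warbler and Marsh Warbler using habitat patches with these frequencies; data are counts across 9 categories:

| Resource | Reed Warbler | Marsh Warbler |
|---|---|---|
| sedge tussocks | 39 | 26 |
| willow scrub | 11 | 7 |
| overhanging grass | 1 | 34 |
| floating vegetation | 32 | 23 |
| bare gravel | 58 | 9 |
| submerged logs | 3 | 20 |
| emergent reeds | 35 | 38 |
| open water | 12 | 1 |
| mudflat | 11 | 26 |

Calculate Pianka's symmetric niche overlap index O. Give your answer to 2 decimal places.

0.66

Proportions for Reed Warbler (n=202): 39/202=0.1931, 11/202=0.0545, 1/202=0.0050, 32/202=0.1584, 58/202=0.2871, 3/202=0.0149, 35/202=0.1733, 12/202=0.0594, 11/202=0.0545
Proportions for Marsh Warbler (n=184): 26/184=0.1413, 7/184=0.0380, 34/184=0.1848, 23/184=0.1250, 9/184=0.0489, 20/184=0.1087, 38/184=0.2065, 1/184=0.0054, 26/184=0.1413
Σ p₁ᵢp₂ᵢ = 0.027285 + 0.002071 + 0.000924 + 0.019800 + 0.014039 + 0.001620 + 0.035786 + 0.000321 + 0.007701 = 0.109547
Σp_1ᵢ² = 0.1931² + 0.0545² + 0.0050² + 0.1584² + 0.2871² + 0.0149² + 0.1733² + 0.0594² + 0.0545² = 0.037288 + 0.002970 + 0.000025 + 0.025091 + 0.082426 + 0.000222 + 0.030033 + 0.003528 + 0.002970 = 0.184553
Σp_2ᵢ² = 0.1413² + 0.0380² + 0.1848² + 0.1250² + 0.0489² + 0.1087² + 0.2065² + 0.0054² + 0.1413² = 0.019966 + 0.001444 + 0.034151 + 0.015625 + 0.002391 + 0.011816 + 0.042642 + 0.000029 + 0.019966 = 0.148030
O = 0.109547 / √(0.184553 × 0.148030) = 0.109547 / 0.1652858 = 0.6628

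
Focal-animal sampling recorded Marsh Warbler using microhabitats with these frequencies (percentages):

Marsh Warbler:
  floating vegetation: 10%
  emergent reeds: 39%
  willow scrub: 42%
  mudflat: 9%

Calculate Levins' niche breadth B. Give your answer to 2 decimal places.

Convert percentages to proportions (divide by 100).
Σpᵢ² = 0.10² + 0.39² + 0.42² + 0.09² = 0.0100 + 0.1521 + 0.1764 + 0.0081 = 0.3466
B = 1 / 0.3466 = 2.8852

2.89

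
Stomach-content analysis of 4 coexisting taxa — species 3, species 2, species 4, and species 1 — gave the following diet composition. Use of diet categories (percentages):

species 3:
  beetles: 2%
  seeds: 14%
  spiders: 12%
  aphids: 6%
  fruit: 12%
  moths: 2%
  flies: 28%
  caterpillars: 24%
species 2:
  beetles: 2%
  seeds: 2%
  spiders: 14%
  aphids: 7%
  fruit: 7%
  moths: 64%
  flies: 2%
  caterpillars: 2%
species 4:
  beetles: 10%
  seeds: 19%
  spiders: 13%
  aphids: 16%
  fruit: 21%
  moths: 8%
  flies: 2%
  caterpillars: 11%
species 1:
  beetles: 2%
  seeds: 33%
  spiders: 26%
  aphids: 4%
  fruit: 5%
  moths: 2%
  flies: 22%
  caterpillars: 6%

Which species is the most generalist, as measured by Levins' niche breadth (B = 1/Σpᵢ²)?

species 4

Convert percentages to proportions (divide by 100).
Σp_3ᵢ² = 0.02² + 0.14² + 0.12² + 0.06² + 0.12² + 0.02² + 0.28² + 0.24² = 0.0004 + 0.0196 + 0.0144 + 0.0036 + 0.0144 + 0.0004 + 0.0784 + 0.0576 = 0.1888
B_3 = 1 / 0.1888 = 5.2966
Σp_2ᵢ² = 0.02² + 0.02² + 0.14² + 0.07² + 0.07² + 0.64² + 0.02² + 0.02² = 0.0004 + 0.0004 + 0.0196 + 0.0049 + 0.0049 + 0.4096 + 0.0004 + 0.0004 = 0.4406
B_2 = 1 / 0.4406 = 2.2696
Σp_4ᵢ² = 0.10² + 0.19² + 0.13² + 0.16² + 0.21² + 0.08² + 0.02² + 0.11² = 0.0100 + 0.0361 + 0.0169 + 0.0256 + 0.0441 + 0.0064 + 0.0004 + 0.0121 = 0.1516
B_4 = 1 / 0.1516 = 6.5963
Σp_1ᵢ² = 0.02² + 0.33² + 0.26² + 0.04² + 0.05² + 0.02² + 0.22² + 0.06² = 0.0004 + 0.1089 + 0.0676 + 0.0016 + 0.0025 + 0.0004 + 0.0484 + 0.0036 = 0.2334
B_1 = 1 / 0.2334 = 4.2845
Highest B → broadest niche (most generalist): species 4 (B = 6.60).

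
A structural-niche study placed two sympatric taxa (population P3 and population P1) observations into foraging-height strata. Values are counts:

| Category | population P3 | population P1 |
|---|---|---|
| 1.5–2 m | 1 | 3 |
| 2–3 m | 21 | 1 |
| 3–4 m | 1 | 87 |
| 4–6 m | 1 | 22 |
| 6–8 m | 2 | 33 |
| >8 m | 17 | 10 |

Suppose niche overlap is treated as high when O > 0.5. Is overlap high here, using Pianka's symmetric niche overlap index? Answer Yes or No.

Proportions for population P3 (n=43): 1/43=0.0233, 21/43=0.4884, 1/43=0.0233, 1/43=0.0233, 2/43=0.0465, 17/43=0.3953
Proportions for population P1 (n=156): 3/156=0.0192, 1/156=0.0064, 87/156=0.5577, 22/156=0.1410, 33/156=0.2115, 10/156=0.0641
Σ p₁ᵢp₂ᵢ = 0.000447 + 0.003126 + 0.012994 + 0.003285 + 0.009835 + 0.025339 = 0.055026
Σp_1ᵢ² = 0.0233² + 0.4884² + 0.0233² + 0.0233² + 0.0465² + 0.3953² = 0.000543 + 0.238535 + 0.000543 + 0.000543 + 0.002162 + 0.156262 = 0.398588
Σp_2ᵢ² = 0.0192² + 0.0064² + 0.5577² + 0.1410² + 0.2115² + 0.0641² = 0.000369 + 0.000041 + 0.311029 + 0.019881 + 0.044732 + 0.004109 = 0.380161
O = 0.055026 / √(0.398588 × 0.380161) = 0.055026 / 0.3892655 = 0.1414
O = 0.1414 < 0.5 → No.

No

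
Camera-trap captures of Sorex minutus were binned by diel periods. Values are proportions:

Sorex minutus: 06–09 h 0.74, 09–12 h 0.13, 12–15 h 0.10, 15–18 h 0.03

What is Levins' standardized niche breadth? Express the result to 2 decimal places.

Σpᵢ² = 0.74² + 0.13² + 0.10² + 0.03² = 0.5476 + 0.0169 + 0.0100 + 0.0009 = 0.5754
B = 1 / 0.5754 = 1.7379
Bₛ = (B − 1)/(n − 1) = (1.7379 − 1)/(4 − 1) = 0.7379/3 = 0.2460

0.25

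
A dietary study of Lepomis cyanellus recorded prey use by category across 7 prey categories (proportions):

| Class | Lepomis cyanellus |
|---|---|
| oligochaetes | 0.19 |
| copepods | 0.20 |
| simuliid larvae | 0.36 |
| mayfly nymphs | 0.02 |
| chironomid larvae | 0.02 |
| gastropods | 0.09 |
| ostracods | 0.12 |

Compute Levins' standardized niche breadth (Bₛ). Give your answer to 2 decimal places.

0.56

Σpᵢ² = 0.19² + 0.20² + 0.36² + 0.02² + 0.02² + 0.09² + 0.12² = 0.0361 + 0.0400 + 0.1296 + 0.0004 + 0.0004 + 0.0081 + 0.0144 = 0.2290
B = 1 / 0.2290 = 4.3668
Bₛ = (B − 1)/(n − 1) = (4.3668 − 1)/(7 − 1) = 3.3668/6 = 0.5611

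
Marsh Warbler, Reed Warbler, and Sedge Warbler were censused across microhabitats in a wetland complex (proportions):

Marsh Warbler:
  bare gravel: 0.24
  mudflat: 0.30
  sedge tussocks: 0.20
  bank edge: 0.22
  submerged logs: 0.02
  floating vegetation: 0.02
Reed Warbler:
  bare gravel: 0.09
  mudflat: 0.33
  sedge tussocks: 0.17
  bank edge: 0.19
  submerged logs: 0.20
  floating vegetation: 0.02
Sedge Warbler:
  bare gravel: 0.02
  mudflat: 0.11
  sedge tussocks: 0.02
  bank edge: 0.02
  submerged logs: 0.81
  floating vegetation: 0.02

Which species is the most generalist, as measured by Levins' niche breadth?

Reed Warbler

Σp_Marsᵢ² = 0.24² + 0.30² + 0.20² + 0.22² + 0.02² + 0.02² = 0.0576 + 0.0900 + 0.0400 + 0.0484 + 0.0004 + 0.0004 = 0.2368
B_Mars = 1 / 0.2368 = 4.2230
Σp_Reedᵢ² = 0.09² + 0.33² + 0.17² + 0.19² + 0.20² + 0.02² = 0.0081 + 0.1089 + 0.0289 + 0.0361 + 0.0400 + 0.0004 = 0.2224
B_Reed = 1 / 0.2224 = 4.4964
Σp_Sedgᵢ² = 0.02² + 0.11² + 0.02² + 0.02² + 0.81² + 0.02² = 0.0004 + 0.0121 + 0.0004 + 0.0004 + 0.6561 + 0.0004 = 0.6698
B_Sedg = 1 / 0.6698 = 1.4930
Highest B → broadest niche (most generalist): Reed Warbler (B = 4.50).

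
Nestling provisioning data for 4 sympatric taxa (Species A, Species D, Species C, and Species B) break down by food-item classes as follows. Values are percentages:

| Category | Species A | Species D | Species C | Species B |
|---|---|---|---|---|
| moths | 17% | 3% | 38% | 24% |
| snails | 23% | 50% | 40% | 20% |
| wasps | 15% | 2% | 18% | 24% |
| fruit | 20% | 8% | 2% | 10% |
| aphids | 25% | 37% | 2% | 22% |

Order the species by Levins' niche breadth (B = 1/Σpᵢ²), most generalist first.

Species A > Species B > Species C > Species D

Convert percentages to proportions (divide by 100).
Σp_Aᵢ² = 0.17² + 0.23² + 0.15² + 0.20² + 0.25² = 0.0289 + 0.0529 + 0.0225 + 0.0400 + 0.0625 = 0.2068
B_A = 1 / 0.2068 = 4.8356
Σp_Dᵢ² = 0.03² + 0.50² + 0.02² + 0.08² + 0.37² = 0.0009 + 0.2500 + 0.0004 + 0.0064 + 0.1369 = 0.3946
B_D = 1 / 0.3946 = 2.5342
Σp_Cᵢ² = 0.38² + 0.40² + 0.18² + 0.02² + 0.02² = 0.1444 + 0.1600 + 0.0324 + 0.0004 + 0.0004 = 0.3376
B_C = 1 / 0.3376 = 2.9621
Σp_Bᵢ² = 0.24² + 0.20² + 0.24² + 0.10² + 0.22² = 0.0576 + 0.0400 + 0.0576 + 0.0100 + 0.0484 = 0.2136
B_B = 1 / 0.2136 = 4.6816
Ranking by B (broadest → narrowest): Species A (4.84) > Species B (4.68) > Species C (2.96) > Species D (2.53)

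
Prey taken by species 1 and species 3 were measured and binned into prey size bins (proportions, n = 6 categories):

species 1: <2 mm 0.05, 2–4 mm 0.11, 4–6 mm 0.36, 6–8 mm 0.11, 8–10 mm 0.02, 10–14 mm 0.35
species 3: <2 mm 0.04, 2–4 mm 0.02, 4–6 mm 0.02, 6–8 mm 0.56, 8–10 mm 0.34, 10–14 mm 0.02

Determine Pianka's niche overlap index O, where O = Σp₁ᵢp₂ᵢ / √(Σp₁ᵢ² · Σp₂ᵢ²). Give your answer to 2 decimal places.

0.25

Σ p₁ᵢp₂ᵢ = 0.0020 + 0.0022 + 0.0072 + 0.0616 + 0.0068 + 0.0070 = 0.0868
Σp_1ᵢ² = 0.05² + 0.11² + 0.36² + 0.11² + 0.02² + 0.35² = 0.0025 + 0.0121 + 0.1296 + 0.0121 + 0.0004 + 0.1225 = 0.2792
Σp_2ᵢ² = 0.04² + 0.02² + 0.02² + 0.56² + 0.34² + 0.02² = 0.0016 + 0.0004 + 0.0004 + 0.3136 + 0.1156 + 0.0004 = 0.4320
O = 0.0868 / √(0.2792 × 0.4320) = 0.0868 / 0.34730 = 0.2499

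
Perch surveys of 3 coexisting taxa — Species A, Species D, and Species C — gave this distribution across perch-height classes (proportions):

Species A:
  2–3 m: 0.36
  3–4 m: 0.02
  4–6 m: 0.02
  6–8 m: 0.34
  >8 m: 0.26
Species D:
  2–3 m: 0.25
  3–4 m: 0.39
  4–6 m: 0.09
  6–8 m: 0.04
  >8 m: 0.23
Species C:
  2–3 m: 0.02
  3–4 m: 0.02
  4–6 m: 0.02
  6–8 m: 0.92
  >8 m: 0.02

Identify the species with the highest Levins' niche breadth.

Species D

Σp_Aᵢ² = 0.36² + 0.02² + 0.02² + 0.34² + 0.26² = 0.1296 + 0.0004 + 0.0004 + 0.1156 + 0.0676 = 0.3136
B_A = 1 / 0.3136 = 3.1888
Σp_Dᵢ² = 0.25² + 0.39² + 0.09² + 0.04² + 0.23² = 0.0625 + 0.1521 + 0.0081 + 0.0016 + 0.0529 = 0.2772
B_D = 1 / 0.2772 = 3.6075
Σp_Cᵢ² = 0.02² + 0.02² + 0.02² + 0.92² + 0.02² = 0.0004 + 0.0004 + 0.0004 + 0.8464 + 0.0004 = 0.8480
B_C = 1 / 0.8480 = 1.1792
Highest B → broadest niche (most generalist): Species D (B = 3.61).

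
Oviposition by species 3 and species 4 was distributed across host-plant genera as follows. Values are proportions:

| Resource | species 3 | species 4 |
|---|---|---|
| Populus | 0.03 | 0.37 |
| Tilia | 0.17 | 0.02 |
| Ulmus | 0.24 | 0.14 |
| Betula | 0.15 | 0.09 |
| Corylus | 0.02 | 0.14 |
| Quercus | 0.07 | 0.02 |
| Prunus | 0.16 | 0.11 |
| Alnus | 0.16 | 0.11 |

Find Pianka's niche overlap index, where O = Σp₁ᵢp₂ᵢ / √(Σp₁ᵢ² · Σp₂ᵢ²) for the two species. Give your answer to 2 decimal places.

0.54

Σ p₁ᵢp₂ᵢ = 0.0111 + 0.0034 + 0.0336 + 0.0135 + 0.0028 + 0.0014 + 0.0176 + 0.0176 = 0.1010
Σp_1ᵢ² = 0.03² + 0.17² + 0.24² + 0.15² + 0.02² + 0.07² + 0.16² + 0.16² = 0.0009 + 0.0289 + 0.0576 + 0.0225 + 0.0004 + 0.0049 + 0.0256 + 0.0256 = 0.1664
Σp_2ᵢ² = 0.37² + 0.02² + 0.14² + 0.09² + 0.14² + 0.02² + 0.11² + 0.11² = 0.1369 + 0.0004 + 0.0196 + 0.0081 + 0.0196 + 0.0004 + 0.0121 + 0.0121 = 0.2092
O = 0.1010 / √(0.1664 × 0.2092) = 0.1010 / 0.18658 = 0.5413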